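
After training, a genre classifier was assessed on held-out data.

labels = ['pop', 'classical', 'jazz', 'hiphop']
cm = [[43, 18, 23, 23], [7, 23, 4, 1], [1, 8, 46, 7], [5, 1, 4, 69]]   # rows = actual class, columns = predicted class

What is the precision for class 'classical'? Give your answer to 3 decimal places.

0.460

Treat 'classical' as positive and all other classes as negative.
precision = TP/(TP+FP).
classical: TP=23, FP=18+8+1=27 → 23/50 = 0.4600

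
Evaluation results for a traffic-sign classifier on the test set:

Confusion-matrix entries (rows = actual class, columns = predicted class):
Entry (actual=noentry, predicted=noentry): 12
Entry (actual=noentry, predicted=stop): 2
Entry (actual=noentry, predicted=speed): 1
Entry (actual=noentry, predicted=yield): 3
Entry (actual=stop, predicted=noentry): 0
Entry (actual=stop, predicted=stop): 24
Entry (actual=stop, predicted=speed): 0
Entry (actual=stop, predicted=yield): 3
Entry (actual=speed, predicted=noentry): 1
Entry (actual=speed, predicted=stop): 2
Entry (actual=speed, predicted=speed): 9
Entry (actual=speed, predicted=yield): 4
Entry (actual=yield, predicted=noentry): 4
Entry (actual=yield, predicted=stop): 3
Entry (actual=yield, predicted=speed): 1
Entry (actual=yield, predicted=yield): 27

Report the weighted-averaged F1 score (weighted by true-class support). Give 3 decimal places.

0.746

Per-class F1 score (2·TP/(2·TP+FP+FN)):
  noentry: TP=12, FP=0+1+4=5, FN=2+1+3=6 → 24/35 = 0.6857
  stop: TP=24, FP=2+2+3=7, FN=0+0+3=3 → 48/58 = 0.8276
  speed: TP=9, FP=1+0+1=2, FN=1+2+4=7 → 18/27 = 0.6667
  yield: TP=27, FP=3+3+4=10, FN=4+3+1=8 → 54/72 = 0.7500
Weighted-F1 score = Σ (supportᵢ/N)·F1 scoreᵢ with N=96: (18/96)·0.6857 + (27/96)·0.8276 + (16/96)·0.6667 + (35/96)·0.7500 = 0.746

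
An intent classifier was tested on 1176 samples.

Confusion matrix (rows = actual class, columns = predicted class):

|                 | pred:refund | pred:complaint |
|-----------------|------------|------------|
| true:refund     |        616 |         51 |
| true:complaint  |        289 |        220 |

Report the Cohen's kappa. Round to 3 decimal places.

0.377

Observed agreement pₒ = trace/N = 836/1176 = 0.7109
Expected agreement pₑ = Σ (rowᵢ·colᵢ)/N² = (667·905 + 509·271)/1176² = 0.5362
κ = (pₒ − pₑ)/(1 − pₑ) = (0.7109 − 0.5362)/(1 − 0.5362) = 0.377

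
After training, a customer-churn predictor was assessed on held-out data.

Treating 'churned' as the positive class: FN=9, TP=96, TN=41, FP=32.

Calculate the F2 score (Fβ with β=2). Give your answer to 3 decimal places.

0.876

Fβ = (1+β²)·TP / ((1+β²)·TP + β²·FN + FP), with β²=4
= 5·96 / (5·96 + 4·9 + 32) = 0.876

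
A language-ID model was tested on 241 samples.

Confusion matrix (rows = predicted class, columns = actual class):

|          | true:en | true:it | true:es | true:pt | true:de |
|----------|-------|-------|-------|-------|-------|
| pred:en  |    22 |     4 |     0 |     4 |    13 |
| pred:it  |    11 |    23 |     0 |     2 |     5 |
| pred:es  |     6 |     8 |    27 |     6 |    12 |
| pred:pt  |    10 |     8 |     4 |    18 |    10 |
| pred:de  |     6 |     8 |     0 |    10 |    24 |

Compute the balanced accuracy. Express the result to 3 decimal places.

Balanced accuracy = mean of per-class recall.
  en: recall = 22/55 = 0.4000
  it: recall = 23/51 = 0.4510
  es: recall = 27/31 = 0.8710
  pt: recall = 18/40 = 0.4500
  de: recall = 24/64 = 0.3750
Mean = (0.4000 + 0.4510 + 0.8710 + 0.4500 + 0.3750) / 5 = 0.509

0.509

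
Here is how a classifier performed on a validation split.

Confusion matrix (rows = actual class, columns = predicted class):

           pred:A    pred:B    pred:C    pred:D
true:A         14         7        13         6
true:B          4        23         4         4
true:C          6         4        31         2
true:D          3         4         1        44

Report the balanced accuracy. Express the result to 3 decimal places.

0.644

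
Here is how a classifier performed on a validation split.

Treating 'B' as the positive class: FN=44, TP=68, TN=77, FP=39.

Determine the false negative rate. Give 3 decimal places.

0.393

FNR = FN/(FN+TP) = 44/(44+68) = 0.393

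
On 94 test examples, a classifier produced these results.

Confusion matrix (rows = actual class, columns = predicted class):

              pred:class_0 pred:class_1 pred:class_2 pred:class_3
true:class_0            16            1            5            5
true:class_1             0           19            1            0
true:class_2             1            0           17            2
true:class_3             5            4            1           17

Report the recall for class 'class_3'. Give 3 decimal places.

0.630

Take TP from the diagonal, FP from the rest of the 'class_3' prediction marginal, FN from the rest of the 'class_3' actual marginal.
recall = TP/(TP+FN).
class_3: TP=17, FN=5+4+1=10 → 17/27 = 0.6296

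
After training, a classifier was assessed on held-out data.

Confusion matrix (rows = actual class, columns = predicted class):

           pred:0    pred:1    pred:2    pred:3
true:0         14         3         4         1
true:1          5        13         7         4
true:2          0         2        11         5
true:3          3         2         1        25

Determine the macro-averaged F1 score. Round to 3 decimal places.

0.615

Per-class F1 score (2·TP/(2·TP+FP+FN)):
  0: TP=14, FP=5+0+3=8, FN=3+4+1=8 → 28/44 = 0.6364
  1: TP=13, FP=3+2+2=7, FN=5+7+4=16 → 26/49 = 0.5306
  2: TP=11, FP=4+7+1=12, FN=0+2+5=7 → 22/41 = 0.5366
  3: TP=25, FP=1+4+5=10, FN=3+2+1=6 → 50/66 = 0.7576
Macro-F1 score = mean = (0.6364 + 0.5306 + 0.5366 + 0.7576) / 4 = 0.615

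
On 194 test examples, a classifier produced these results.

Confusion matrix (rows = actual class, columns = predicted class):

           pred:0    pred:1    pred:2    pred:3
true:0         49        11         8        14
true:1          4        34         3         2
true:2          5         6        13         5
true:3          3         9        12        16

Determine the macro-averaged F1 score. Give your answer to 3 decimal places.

0.540

Per-class F1 score (2·TP/(2·TP+FP+FN)):
  0: TP=49, FP=4+5+3=12, FN=11+8+14=33 → 98/143 = 0.6853
  1: TP=34, FP=11+6+9=26, FN=4+3+2=9 → 68/103 = 0.6602
  2: TP=13, FP=8+3+12=23, FN=5+6+5=16 → 26/65 = 0.4000
  3: TP=16, FP=14+2+5=21, FN=3+9+12=24 → 32/77 = 0.4156
Macro-F1 score = mean = (0.6853 + 0.6602 + 0.4000 + 0.4156) / 4 = 0.540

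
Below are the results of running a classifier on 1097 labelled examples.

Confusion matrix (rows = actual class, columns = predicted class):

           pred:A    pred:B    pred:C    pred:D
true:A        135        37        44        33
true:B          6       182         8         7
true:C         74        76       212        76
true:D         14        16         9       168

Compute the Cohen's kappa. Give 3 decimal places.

Observed agreement pₒ = trace/N = 697/1097 = 0.6354
Expected agreement pₑ = Σ (rowᵢ·colᵢ)/N² = (249·229 + 203·311 + 438·273 + 207·284)/1097² = 0.2481
κ = (pₒ − pₑ)/(1 − pₑ) = (0.6354 − 0.2481)/(1 − 0.2481) = 0.515

0.515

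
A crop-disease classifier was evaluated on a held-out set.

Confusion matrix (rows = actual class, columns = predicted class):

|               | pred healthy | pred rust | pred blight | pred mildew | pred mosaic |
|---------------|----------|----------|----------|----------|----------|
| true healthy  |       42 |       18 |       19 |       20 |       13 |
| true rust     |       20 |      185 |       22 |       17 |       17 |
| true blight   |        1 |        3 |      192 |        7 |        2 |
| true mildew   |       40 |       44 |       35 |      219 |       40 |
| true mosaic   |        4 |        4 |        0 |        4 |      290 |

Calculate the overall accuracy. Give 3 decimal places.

0.738

Accuracy = trace / total = (42+185+192+219+290=928) / 1258 = 928/1258 = 0.738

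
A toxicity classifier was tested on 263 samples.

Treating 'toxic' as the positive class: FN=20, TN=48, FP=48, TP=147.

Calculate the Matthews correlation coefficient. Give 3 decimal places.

MCC = (TP·TN − FP·FN) / √((TP+FP)(TP+FN)(TN+FP)(TN+FN))
Numerator = 147·48 − 48·20 = 6096
Denominator = √(195·167·96·68) = √212584320 = 14580.2716
MCC = 6096 / 14580.2716 = 0.418

0.418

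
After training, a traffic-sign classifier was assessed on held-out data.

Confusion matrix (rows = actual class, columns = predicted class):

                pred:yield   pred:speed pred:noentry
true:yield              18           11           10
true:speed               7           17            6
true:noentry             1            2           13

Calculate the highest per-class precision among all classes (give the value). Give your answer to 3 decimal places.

Per-class precision (TP/(TP+FP)):
  yield: TP=18, FP=7+1=8 → 18/26 = 0.6923
  speed: TP=17, FP=11+2=13 → 17/30 = 0.5667
  noentry: TP=13, FP=10+6=16 → 13/29 = 0.4483
Highest is class 'yield' with precision = 0.692.

0.692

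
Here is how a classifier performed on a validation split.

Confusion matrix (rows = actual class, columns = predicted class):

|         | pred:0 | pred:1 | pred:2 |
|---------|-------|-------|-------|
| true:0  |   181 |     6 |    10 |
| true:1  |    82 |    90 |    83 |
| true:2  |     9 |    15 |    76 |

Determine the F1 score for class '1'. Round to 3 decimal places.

0.492

One-vs-rest for '1': TP = diagonal; FP = other classes predicted '1'; FN = '1' predicted as other.
F1 score = 2·TP/(2·TP+FP+FN).
1: TP=90, FP=6+15=21, FN=82+83=165 → 180/366 = 0.4918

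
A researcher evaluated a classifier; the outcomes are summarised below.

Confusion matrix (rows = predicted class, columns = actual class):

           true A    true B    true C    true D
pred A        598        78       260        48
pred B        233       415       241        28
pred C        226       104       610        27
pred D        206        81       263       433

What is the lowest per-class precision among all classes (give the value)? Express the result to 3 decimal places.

0.440

Per-class precision (TP/(TP+FP)):
  A: TP=598, FP=78+260+48=386 → 598/984 = 0.6077
  B: TP=415, FP=233+241+28=502 → 415/917 = 0.4526
  C: TP=610, FP=226+104+27=357 → 610/967 = 0.6308
  D: TP=433, FP=206+81+263=550 → 433/983 = 0.4405
Lowest is class 'D' with precision = 0.440.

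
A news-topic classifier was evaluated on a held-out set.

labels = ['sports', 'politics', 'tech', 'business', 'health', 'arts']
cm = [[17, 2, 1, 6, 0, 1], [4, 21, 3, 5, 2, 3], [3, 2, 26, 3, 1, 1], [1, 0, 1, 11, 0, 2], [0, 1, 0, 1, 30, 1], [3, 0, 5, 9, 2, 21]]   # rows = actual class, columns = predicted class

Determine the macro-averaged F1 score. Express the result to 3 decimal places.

Per-class F1 score (2·TP/(2·TP+FP+FN)):
  sports: TP=17, FP=4+3+1+0+3=11, FN=2+1+6+0+1=10 → 34/55 = 0.6182
  politics: TP=21, FP=2+2+0+1+0=5, FN=4+3+5+2+3=17 → 42/64 = 0.6563
  tech: TP=26, FP=1+3+1+0+5=10, FN=3+2+3+1+1=10 → 52/72 = 0.7222
  business: TP=11, FP=6+5+3+1+9=24, FN=1+0+1+0+2=4 → 22/50 = 0.4400
  health: TP=30, FP=0+2+1+0+2=5, FN=0+1+0+1+1=3 → 60/68 = 0.8824
  arts: TP=21, FP=1+3+1+2+1=8, FN=3+0+5+9+2=19 → 42/69 = 0.6087
Macro-F1 score = mean = (0.6182 + 0.6563 + 0.7222 + 0.4400 + 0.8824 + 0.6087) / 6 = 0.655

0.655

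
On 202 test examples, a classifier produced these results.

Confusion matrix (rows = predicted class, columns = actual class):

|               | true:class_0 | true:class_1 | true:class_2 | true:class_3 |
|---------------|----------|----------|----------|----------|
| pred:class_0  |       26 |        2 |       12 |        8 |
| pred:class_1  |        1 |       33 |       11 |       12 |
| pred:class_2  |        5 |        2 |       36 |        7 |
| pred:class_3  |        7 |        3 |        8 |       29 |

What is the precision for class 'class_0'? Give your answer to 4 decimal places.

Treat 'class_0' as positive and all other classes as negative.
precision = TP/(TP+FP).
class_0: TP=26, FP=2+12+8=22 → 26/48 = 0.54167

0.5417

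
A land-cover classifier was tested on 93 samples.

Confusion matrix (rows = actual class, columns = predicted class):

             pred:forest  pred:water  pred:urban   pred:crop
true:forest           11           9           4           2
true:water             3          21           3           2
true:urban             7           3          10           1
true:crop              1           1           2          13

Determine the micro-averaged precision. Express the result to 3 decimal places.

0.591

Micro-averaging pools counts across classes: ΣTP=55, ΣFP=38, ΣFN=38.
Micro-precision = TP/(TP+FP) on pooled counts = 0.591 (equals overall accuracy in single-label multiclass).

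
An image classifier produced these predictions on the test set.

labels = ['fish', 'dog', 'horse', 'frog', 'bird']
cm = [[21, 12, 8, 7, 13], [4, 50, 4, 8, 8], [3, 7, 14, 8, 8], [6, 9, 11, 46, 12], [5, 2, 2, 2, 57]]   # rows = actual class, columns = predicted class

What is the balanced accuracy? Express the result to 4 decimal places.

0.5512

Balanced accuracy = mean of per-class recall.
  fish: recall = 21/61 = 0.34426
  dog: recall = 50/74 = 0.67568
  horse: recall = 14/40 = 0.35000
  frog: recall = 46/84 = 0.54762
  bird: recall = 57/68 = 0.83824
Mean = (0.34426 + 0.67568 + 0.35000 + 0.54762 + 0.83824) / 5 = 0.5512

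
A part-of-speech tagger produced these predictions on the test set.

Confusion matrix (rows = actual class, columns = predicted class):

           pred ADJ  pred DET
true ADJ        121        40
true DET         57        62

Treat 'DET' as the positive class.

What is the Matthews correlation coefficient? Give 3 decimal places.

0.280

MCC = (TP·TN − FP·FN) / √((TP+FP)(TP+FN)(TN+FP)(TN+FN))
Numerator = 62·121 − 40·57 = 5222
Denominator = √(102·119·161·178) = √347850804 = 18650.7588
MCC = 5222 / 18650.7588 = 0.280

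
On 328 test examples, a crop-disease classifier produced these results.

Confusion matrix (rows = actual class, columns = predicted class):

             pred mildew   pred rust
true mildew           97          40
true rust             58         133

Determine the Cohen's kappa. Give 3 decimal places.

0.397

Observed agreement pₒ = trace/N = 230/328 = 0.7012
Expected agreement pₑ = Σ (rowᵢ·colᵢ)/N² = (137·155 + 191·173)/328² = 0.5045
κ = (pₒ − pₑ)/(1 − pₑ) = (0.7012 − 0.5045)/(1 − 0.5045) = 0.397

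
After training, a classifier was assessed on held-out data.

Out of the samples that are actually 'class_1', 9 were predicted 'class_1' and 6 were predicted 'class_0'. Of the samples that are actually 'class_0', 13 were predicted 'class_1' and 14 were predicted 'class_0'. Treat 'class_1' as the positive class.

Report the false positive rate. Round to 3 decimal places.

FPR = FP/(FP+TN) = 13/(13+14) = 0.481

0.481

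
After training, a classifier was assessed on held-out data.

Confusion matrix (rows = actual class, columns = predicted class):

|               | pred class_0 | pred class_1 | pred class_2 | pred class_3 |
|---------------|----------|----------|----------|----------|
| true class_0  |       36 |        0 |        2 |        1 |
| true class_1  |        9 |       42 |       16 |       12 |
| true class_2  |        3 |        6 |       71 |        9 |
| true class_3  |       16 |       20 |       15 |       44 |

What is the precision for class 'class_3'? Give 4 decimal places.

One-vs-rest for 'class_3': TP = diagonal; FP = other classes predicted 'class_3'; FN = 'class_3' predicted as other.
precision = TP/(TP+FP).
class_3: TP=44, FP=1+12+9=22 → 44/66 = 0.66667

0.6667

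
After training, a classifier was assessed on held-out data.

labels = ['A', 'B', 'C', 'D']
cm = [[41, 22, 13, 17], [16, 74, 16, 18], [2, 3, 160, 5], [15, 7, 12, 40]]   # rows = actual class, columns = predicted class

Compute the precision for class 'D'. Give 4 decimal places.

precision = TP/(TP+FP).
D: TP=40, FP=17+18+5=40 → 40/80 = 0.50000

0.5000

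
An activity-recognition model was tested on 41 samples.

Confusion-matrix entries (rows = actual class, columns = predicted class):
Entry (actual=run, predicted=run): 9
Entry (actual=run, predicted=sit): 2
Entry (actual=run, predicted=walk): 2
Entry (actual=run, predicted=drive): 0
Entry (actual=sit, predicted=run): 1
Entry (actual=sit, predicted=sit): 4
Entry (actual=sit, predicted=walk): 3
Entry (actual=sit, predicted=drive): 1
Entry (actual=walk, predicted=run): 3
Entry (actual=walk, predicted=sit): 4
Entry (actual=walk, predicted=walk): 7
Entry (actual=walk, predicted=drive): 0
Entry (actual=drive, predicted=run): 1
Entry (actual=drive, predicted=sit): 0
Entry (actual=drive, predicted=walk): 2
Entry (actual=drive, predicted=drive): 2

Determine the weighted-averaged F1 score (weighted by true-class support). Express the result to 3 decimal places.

Per-class F1 score (2·TP/(2·TP+FP+FN)):
  run: TP=9, FP=1+3+1=5, FN=2+2+0=4 → 18/27 = 0.6667
  sit: TP=4, FP=2+4+0=6, FN=1+3+1=5 → 8/19 = 0.4211
  walk: TP=7, FP=2+3+2=7, FN=3+4+0=7 → 14/28 = 0.5000
  drive: TP=2, FP=0+1+0=1, FN=1+0+2=3 → 4/8 = 0.5000
Weighted-F1 score = Σ (supportᵢ/N)·F1 scoreᵢ with N=41: (13/41)·0.6667 + (9/41)·0.4211 + (14/41)·0.5000 + (5/41)·0.5000 = 0.536

0.536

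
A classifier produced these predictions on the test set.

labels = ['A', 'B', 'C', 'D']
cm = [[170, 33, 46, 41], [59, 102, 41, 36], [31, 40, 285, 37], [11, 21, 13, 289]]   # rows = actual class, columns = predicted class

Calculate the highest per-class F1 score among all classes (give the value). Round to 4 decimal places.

0.7843

Per-class F1 score (2·TP/(2·TP+FP+FN)):
  A: TP=170, FP=59+31+11=101, FN=33+46+41=120 → 340/561 = 0.60606
  B: TP=102, FP=33+40+21=94, FN=59+41+36=136 → 204/434 = 0.47005
  C: TP=285, FP=46+41+13=100, FN=31+40+37=108 → 570/778 = 0.73265
  D: TP=289, FP=41+36+37=114, FN=11+21+13=45 → 578/737 = 0.78426
Highest is class 'D' with F1 score = 0.7843.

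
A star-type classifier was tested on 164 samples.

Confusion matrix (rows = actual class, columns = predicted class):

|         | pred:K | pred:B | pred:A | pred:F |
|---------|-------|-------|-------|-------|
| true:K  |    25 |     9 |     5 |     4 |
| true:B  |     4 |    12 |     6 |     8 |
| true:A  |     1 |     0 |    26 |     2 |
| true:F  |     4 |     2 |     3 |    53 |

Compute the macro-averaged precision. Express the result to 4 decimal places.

Per-class precision (TP/(TP+FP)):
  K: TP=25, FP=4+1+4=9 → 25/34 = 0.73529
  B: TP=12, FP=9+0+2=11 → 12/23 = 0.52174
  A: TP=26, FP=5+6+3=14 → 26/40 = 0.65000
  F: TP=53, FP=4+8+2=14 → 53/67 = 0.79104
Macro-precision = mean = (0.73529 + 0.52174 + 0.65000 + 0.79104) / 4 = 0.6745

0.6745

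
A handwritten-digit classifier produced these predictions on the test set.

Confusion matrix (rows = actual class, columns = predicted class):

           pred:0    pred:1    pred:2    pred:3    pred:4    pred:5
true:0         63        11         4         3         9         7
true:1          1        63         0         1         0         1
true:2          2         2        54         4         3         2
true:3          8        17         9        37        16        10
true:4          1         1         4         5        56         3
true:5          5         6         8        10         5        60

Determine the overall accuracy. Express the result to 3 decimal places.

0.678

Accuracy = trace / total = (63+63+54+37+56+60=333) / 491 = 333/491 = 0.678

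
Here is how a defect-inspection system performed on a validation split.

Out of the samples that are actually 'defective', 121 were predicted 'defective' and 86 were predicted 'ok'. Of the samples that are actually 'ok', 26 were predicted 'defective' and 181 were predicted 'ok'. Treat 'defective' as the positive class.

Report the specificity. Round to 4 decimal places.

Specificity = TN/(TN+FP) = 181/(181+26) = 0.8744

0.8744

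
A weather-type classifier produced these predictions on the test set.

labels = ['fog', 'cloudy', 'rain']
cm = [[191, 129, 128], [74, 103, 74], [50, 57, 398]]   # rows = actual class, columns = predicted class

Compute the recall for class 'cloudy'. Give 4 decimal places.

0.4104

recall = TP/(TP+FN).
cloudy: TP=103, FN=74+74=148 → 103/251 = 0.41036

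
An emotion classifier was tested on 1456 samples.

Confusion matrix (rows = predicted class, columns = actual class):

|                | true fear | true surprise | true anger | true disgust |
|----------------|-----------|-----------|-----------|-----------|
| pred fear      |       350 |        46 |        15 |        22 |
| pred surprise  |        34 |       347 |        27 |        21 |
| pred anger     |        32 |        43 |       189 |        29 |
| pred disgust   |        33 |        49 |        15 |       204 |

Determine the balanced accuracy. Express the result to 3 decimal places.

Balanced accuracy = mean of per-class recall.
  fear: recall = 350/449 = 0.7795
  surprise: recall = 347/485 = 0.7155
  anger: recall = 189/246 = 0.7683
  disgust: recall = 204/276 = 0.7391
Mean = (0.7795 + 0.7155 + 0.7683 + 0.7391) / 4 = 0.751

0.751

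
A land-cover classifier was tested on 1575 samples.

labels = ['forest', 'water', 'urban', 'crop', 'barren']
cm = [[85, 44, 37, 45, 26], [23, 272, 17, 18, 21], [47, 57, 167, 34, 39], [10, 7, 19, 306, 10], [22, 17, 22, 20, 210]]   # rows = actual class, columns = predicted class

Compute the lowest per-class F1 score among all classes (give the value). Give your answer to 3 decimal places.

Per-class F1 score (2·TP/(2·TP+FP+FN)):
  forest: TP=85, FP=23+47+10+22=102, FN=44+37+45+26=152 → 170/424 = 0.4009
  water: TP=272, FP=44+57+7+17=125, FN=23+17+18+21=79 → 544/748 = 0.7273
  urban: TP=167, FP=37+17+19+22=95, FN=47+57+34+39=177 → 334/606 = 0.5512
  crop: TP=306, FP=45+18+34+20=117, FN=10+7+19+10=46 → 612/775 = 0.7897
  barren: TP=210, FP=26+21+39+10=96, FN=22+17+22+20=81 → 420/597 = 0.7035
Lowest is class 'forest' with F1 score = 0.401.

0.401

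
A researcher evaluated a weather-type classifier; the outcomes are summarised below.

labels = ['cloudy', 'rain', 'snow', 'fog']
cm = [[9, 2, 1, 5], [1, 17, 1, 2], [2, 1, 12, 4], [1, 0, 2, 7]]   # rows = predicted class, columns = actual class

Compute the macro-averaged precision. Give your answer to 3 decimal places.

0.668

Per-class precision (TP/(TP+FP)):
  cloudy: TP=9, FP=2+1+5=8 → 9/17 = 0.5294
  rain: TP=17, FP=1+1+2=4 → 17/21 = 0.8095
  snow: TP=12, FP=2+1+4=7 → 12/19 = 0.6316
  fog: TP=7, FP=1+0+2=3 → 7/10 = 0.7000
Macro-precision = mean = (0.5294 + 0.8095 + 0.6316 + 0.7000) / 4 = 0.668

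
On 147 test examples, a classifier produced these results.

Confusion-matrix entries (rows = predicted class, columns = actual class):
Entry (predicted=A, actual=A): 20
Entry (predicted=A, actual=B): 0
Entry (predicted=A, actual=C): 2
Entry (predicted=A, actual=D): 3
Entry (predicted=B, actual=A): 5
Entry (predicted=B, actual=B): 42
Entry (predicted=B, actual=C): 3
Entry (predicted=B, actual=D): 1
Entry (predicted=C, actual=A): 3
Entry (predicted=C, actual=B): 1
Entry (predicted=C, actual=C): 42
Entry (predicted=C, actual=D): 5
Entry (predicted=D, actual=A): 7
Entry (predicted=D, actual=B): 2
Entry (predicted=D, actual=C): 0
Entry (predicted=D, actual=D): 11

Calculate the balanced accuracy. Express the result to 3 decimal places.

0.737

Balanced accuracy = mean of per-class recall.
  A: recall = 20/35 = 0.5714
  B: recall = 42/45 = 0.9333
  C: recall = 42/47 = 0.8936
  D: recall = 11/20 = 0.5500
Mean = (0.5714 + 0.9333 + 0.8936 + 0.5500) / 4 = 0.737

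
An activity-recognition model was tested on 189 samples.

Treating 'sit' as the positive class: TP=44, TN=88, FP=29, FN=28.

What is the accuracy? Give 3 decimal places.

Accuracy = (TP+TN)/N = (44+88)/189 = 0.698

0.698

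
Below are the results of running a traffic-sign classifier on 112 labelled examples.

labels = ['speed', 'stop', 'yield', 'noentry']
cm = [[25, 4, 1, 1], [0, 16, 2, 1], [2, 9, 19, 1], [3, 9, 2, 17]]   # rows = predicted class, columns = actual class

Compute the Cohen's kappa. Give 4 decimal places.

0.5886

Observed agreement pₒ = trace/N = 77/112 = 0.68750
Expected agreement pₑ = Σ (rowᵢ·colᵢ)/N² = (30·31 + 38·19 + 24·31 + 20·31)/112² = 0.24043
κ = (pₒ − pₑ)/(1 − pₑ) = (0.68750 − 0.24043)/(1 − 0.24043) = 0.5886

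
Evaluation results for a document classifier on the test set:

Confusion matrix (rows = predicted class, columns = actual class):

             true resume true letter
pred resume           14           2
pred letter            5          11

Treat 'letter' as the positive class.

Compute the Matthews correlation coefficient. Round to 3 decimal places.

0.573

MCC = (TP·TN − FP·FN) / √((TP+FP)(TP+FN)(TN+FP)(TN+FN))
Numerator = 11·14 − 5·2 = 144
Denominator = √(16·13·19·16) = √63232 = 251.4597
MCC = 144 / 251.4597 = 0.573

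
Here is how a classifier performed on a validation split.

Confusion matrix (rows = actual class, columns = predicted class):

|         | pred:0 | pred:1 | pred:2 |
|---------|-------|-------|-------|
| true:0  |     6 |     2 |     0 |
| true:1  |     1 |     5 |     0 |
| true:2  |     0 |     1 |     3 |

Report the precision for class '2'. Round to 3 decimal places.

Take TP from the diagonal, FP from the rest of the '2' prediction marginal, FN from the rest of the '2' actual marginal.
precision = TP/(TP+FP).
2: TP=3, FP=0+0=0 → 3/3 = 1.0000

1.000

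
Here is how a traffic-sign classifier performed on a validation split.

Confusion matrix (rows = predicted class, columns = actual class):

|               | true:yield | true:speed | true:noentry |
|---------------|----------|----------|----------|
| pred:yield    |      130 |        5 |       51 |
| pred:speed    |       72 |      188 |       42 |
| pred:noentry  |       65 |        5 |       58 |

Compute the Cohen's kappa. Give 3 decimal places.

0.410

Observed agreement pₒ = trace/N = 376/616 = 0.6104
Expected agreement pₑ = Σ (rowᵢ·colᵢ)/N² = (267·186 + 198·302 + 151·128)/616² = 0.3394
κ = (pₒ − pₑ)/(1 − pₑ) = (0.6104 − 0.3394)/(1 − 0.3394) = 0.410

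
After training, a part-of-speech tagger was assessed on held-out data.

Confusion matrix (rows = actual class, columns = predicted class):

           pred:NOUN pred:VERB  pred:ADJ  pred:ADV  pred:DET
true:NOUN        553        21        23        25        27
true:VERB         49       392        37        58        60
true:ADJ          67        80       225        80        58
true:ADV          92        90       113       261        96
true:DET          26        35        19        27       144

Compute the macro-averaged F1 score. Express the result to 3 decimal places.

0.566

Per-class F1 score (2·TP/(2·TP+FP+FN)):
  NOUN: TP=553, FP=49+67+92+26=234, FN=21+23+25+27=96 → 1106/1436 = 0.7702
  VERB: TP=392, FP=21+80+90+35=226, FN=49+37+58+60=204 → 784/1214 = 0.6458
  ADJ: TP=225, FP=23+37+113+19=192, FN=67+80+80+58=285 → 450/927 = 0.4854
  ADV: TP=261, FP=25+58+80+27=190, FN=92+90+113+96=391 → 522/1103 = 0.4733
  DET: TP=144, FP=27+60+58+96=241, FN=26+35+19+27=107 → 288/636 = 0.4528
Macro-F1 score = mean = (0.7702 + 0.6458 + 0.4854 + 0.4733 + 0.4528) / 5 = 0.566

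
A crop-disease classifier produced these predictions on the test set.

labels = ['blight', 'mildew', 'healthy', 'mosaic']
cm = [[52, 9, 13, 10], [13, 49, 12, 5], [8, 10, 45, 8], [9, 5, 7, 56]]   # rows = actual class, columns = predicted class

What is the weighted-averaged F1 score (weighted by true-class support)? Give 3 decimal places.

0.650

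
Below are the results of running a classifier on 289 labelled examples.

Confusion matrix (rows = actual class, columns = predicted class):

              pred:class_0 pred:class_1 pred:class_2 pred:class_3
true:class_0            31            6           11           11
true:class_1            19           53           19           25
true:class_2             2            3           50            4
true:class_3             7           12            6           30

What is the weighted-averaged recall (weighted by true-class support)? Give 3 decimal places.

Per-class recall (TP/(TP+FN)):
  class_0: TP=31, FN=6+11+11=28 → 31/59 = 0.5254
  class_1: TP=53, FN=19+19+25=63 → 53/116 = 0.4569
  class_2: TP=50, FN=2+3+4=9 → 50/59 = 0.8475
  class_3: TP=30, FN=7+12+6=25 → 30/55 = 0.5455
Weighted-recall = Σ (supportᵢ/N)·recallᵢ with N=289: (59/289)·0.5254 + (116/289)·0.4569 + (59/289)·0.8475 + (55/289)·0.5455 = 0.567

0.567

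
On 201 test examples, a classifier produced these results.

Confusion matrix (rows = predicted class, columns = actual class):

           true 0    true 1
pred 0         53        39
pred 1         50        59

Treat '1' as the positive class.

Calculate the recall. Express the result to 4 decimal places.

0.6020

Recall = TP/(TP+FN) = 59/(59+39) = 59/98 = 0.6020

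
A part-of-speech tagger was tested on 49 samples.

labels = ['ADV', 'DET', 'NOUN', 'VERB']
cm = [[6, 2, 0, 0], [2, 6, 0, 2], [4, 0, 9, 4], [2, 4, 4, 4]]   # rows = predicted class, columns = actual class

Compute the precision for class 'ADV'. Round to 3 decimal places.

precision = TP/(TP+FP).
ADV: TP=6, FP=2+0+0=2 → 6/8 = 0.7500

0.750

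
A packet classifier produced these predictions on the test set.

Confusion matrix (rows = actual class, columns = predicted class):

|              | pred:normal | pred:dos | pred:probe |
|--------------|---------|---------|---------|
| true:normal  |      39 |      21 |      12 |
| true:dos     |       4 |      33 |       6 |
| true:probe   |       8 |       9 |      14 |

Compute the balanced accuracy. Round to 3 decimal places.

0.587

Balanced accuracy = mean of per-class recall.
  normal: recall = 39/72 = 0.5417
  dos: recall = 33/43 = 0.7674
  probe: recall = 14/31 = 0.4516
Mean = (0.5417 + 0.7674 + 0.4516) / 3 = 0.587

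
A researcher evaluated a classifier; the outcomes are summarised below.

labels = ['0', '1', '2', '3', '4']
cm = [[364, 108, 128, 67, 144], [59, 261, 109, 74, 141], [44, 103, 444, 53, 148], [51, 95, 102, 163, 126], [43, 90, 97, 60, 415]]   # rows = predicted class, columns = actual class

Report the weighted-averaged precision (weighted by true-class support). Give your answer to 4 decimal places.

0.4905

Per-class precision (TP/(TP+FP)):
  0: TP=364, FP=108+128+67+144=447 → 364/811 = 0.44883
  1: TP=261, FP=59+109+74+141=383 → 261/644 = 0.40528
  2: TP=444, FP=44+103+53+148=348 → 444/792 = 0.56061
  3: TP=163, FP=51+95+102+126=374 → 163/537 = 0.30354
  4: TP=415, FP=43+90+97+60=290 → 415/705 = 0.58865
Weighted-precision = Σ (supportᵢ/N)·precisionᵢ with N=3489: (561/3489)·0.44883 + (657/3489)·0.40528 + (880/3489)·0.56061 + (417/3489)·0.30354 + (974/3489)·0.58865 = 0.4905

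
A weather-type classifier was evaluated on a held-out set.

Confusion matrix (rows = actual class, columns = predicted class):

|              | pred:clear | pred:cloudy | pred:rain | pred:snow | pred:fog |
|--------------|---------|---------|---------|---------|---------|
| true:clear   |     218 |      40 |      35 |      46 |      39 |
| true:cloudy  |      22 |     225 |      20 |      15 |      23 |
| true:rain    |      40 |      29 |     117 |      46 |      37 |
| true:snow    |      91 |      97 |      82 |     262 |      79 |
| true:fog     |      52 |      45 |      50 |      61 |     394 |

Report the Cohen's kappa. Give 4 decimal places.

Observed agreement pₒ = trace/N = 1216/2165 = 0.56166
Expected agreement pₑ = Σ (rowᵢ·colᵢ)/N² = (378·423 + 305·436 + 269·304 + 611·430 + 602·572)/2165² = 0.20945
κ = (pₒ − pₑ)/(1 − pₑ) = (0.56166 − 0.20945)/(1 − 0.20945) = 0.4455

0.4455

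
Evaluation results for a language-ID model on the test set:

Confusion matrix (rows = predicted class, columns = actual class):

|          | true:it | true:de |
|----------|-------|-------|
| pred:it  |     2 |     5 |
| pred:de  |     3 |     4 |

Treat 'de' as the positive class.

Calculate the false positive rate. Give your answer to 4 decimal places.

FPR = FP/(FP+TN) = 3/(3+2) = 0.6000

0.6000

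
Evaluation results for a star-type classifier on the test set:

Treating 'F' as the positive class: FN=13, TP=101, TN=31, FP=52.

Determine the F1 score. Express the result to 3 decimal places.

Precision = TP/(TP+FP) = 101/153 = 0.6601
Recall = TP/(TP+FN) = 101/114 = 0.8860
F1 = 2·TP/(2·TP+FP+FN) = 202/267 = 0.757

0.757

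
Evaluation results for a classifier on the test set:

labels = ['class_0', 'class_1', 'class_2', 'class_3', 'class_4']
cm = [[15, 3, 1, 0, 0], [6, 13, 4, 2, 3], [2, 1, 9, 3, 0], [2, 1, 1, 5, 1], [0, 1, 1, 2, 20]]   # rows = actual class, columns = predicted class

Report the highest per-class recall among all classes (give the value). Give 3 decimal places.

0.833

Per-class recall (TP/(TP+FN)):
  class_0: TP=15, FN=3+1+0+0=4 → 15/19 = 0.7895
  class_1: TP=13, FN=6+4+2+3=15 → 13/28 = 0.4643
  class_2: TP=9, FN=2+1+3+0=6 → 9/15 = 0.6000
  class_3: TP=5, FN=2+1+1+1=5 → 5/10 = 0.5000
  class_4: TP=20, FN=0+1+1+2=4 → 20/24 = 0.8333
Highest is class 'class_4' with recall = 0.833.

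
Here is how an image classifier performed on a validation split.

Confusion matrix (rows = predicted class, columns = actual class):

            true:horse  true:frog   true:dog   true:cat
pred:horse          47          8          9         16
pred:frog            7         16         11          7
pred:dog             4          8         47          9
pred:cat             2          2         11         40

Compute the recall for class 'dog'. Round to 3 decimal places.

0.603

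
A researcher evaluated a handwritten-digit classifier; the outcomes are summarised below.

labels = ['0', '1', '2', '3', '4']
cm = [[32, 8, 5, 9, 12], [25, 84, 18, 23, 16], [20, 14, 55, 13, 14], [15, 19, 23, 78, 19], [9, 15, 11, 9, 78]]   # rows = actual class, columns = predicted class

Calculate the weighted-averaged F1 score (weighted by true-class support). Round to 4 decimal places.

0.5277

Per-class F1 score (2·TP/(2·TP+FP+FN)):
  0: TP=32, FP=25+20+15+9=69, FN=8+5+9+12=34 → 64/167 = 0.38323
  1: TP=84, FP=8+14+19+15=56, FN=25+18+23+16=82 → 168/306 = 0.54902
  2: TP=55, FP=5+18+23+11=57, FN=20+14+13+14=61 → 110/228 = 0.48246
  3: TP=78, FP=9+23+13+9=54, FN=15+19+23+19=76 → 156/286 = 0.54545
  4: TP=78, FP=12+16+14+19=61, FN=9+15+11+9=44 → 156/261 = 0.59770
Weighted-F1 score = Σ (supportᵢ/N)·F1 scoreᵢ with N=624: (66/624)·0.38323 + (166/624)·0.54902 + (116/624)·0.48246 + (154/624)·0.54545 + (122/624)·0.59770 = 0.5277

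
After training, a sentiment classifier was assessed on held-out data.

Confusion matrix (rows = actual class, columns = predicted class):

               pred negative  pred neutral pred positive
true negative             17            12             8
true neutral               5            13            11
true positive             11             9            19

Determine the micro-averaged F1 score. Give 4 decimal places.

0.4667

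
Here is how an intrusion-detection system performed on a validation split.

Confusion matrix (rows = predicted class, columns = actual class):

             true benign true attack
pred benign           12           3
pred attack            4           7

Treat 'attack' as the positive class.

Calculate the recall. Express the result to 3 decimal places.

0.700

Recall = TP/(TP+FN) = 7/(7+3) = 7/10 = 0.700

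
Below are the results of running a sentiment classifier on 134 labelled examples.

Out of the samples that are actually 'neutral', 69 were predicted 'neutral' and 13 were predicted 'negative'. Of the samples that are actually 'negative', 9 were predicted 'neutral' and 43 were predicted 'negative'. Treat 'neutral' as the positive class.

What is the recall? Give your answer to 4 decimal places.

0.8415

Recall = TP/(TP+FN) = 69/(69+13) = 69/82 = 0.8415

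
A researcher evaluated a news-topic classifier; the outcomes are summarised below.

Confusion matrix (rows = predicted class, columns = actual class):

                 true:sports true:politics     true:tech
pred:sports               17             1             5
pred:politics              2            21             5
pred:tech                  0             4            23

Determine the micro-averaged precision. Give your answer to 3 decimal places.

0.782

Micro-averaging pools counts across classes: ΣTP=61, ΣFP=17, ΣFN=17.
Micro-precision = TP/(TP+FP) on pooled counts = 0.782 (equals overall accuracy in single-label multiclass).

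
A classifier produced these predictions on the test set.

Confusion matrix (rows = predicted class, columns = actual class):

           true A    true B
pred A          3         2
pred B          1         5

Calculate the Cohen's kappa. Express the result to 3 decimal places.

0.441

Observed agreement pₒ = trace/N = 8/11 = 0.7273
Expected agreement pₑ = Σ (rowᵢ·colᵢ)/N² = (4·5 + 7·6)/11² = 0.5124
κ = (pₒ − pₑ)/(1 − pₑ) = (0.7273 − 0.5124)/(1 − 0.5124) = 0.441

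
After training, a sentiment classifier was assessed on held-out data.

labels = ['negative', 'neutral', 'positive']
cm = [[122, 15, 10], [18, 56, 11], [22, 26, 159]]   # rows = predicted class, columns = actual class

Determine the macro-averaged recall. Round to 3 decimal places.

Per-class recall (TP/(TP+FN)):
  negative: TP=122, FN=18+22=40 → 122/162 = 0.7531
  neutral: TP=56, FN=15+26=41 → 56/97 = 0.5773
  positive: TP=159, FN=10+11=21 → 159/180 = 0.8833
Macro-recall = mean = (0.7531 + 0.5773 + 0.8833) / 3 = 0.738

0.738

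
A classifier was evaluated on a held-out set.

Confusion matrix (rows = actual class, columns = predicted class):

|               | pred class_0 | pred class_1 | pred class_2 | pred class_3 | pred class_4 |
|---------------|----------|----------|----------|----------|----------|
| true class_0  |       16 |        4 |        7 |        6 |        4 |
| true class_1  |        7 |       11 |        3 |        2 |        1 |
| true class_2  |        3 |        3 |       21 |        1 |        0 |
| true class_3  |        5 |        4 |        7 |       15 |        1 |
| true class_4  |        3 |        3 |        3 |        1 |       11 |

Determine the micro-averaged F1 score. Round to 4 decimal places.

0.5211

Micro-averaging pools counts across classes: ΣTP=74, ΣFP=68, ΣFN=68.
Micro-F1 score = 2·TP/(2·TP+FP+FN) on pooled counts = 0.5211 (equals overall accuracy in single-label multiclass).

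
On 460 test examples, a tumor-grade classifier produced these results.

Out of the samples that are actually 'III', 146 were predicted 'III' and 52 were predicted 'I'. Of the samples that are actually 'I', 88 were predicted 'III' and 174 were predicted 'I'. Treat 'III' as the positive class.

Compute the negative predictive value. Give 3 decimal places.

NPV = TN/(TN+FN) = 174/(174+52) = 0.770

0.770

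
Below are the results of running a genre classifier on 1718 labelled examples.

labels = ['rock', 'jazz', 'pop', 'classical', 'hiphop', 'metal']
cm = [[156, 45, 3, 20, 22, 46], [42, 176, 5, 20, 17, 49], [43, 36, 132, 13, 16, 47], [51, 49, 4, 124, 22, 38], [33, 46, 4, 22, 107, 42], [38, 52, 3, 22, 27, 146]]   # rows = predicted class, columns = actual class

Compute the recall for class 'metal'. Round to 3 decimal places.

0.397

One-vs-rest for 'metal': TP = diagonal; FP = other classes predicted 'metal'; FN = 'metal' predicted as other.
recall = TP/(TP+FN).
metal: TP=146, FN=46+49+47+38+42=222 → 146/368 = 0.3967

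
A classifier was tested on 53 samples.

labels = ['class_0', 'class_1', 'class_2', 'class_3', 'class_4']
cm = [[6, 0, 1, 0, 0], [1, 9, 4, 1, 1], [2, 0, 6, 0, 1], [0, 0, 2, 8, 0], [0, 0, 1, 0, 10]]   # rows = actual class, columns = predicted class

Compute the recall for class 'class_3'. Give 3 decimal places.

0.800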